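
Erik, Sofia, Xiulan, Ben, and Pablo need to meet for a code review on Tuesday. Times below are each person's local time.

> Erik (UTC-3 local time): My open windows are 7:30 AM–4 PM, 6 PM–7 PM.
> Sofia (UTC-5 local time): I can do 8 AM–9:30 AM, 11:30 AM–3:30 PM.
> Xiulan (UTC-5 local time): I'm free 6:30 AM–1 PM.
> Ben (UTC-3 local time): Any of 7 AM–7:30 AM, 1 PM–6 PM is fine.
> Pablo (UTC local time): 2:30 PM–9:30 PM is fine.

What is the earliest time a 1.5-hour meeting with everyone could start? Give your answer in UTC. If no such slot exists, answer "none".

16:30

Erik in UTC: 10:30-19:00, 21:00-22:00 (add 3h to convert from UTC-3).
Sofia in UTC: 13:00-14:30, 16:30-20:30 (add 5h to convert from UTC-5).
Xiulan in UTC: 11:30-18:00 (add 5h to convert from UTC-5).
Ben in UTC: 10:00-10:30, 16:00-21:00 (add 3h to convert from UTC-3).
Pablo in UTC: 14:30-21:30.
Erik ∩ Sofia: 13:00-14:30, 16:30-19:00.
Erik ∩ Sofia ∩ Xiulan: 13:00-14:30, 16:30-18:00.
Erik ∩ Sofia ∩ Xiulan ∩ Ben: 16:30-18:00.
Erik ∩ Sofia ∩ Xiulan ∩ Ben ∩ Pablo: 16:30-18:00.
So the common availability across everyone is 16:30-18:00.
The first common window of at least 90 minutes is 16:30-18:00, so the earliest start is 16:30.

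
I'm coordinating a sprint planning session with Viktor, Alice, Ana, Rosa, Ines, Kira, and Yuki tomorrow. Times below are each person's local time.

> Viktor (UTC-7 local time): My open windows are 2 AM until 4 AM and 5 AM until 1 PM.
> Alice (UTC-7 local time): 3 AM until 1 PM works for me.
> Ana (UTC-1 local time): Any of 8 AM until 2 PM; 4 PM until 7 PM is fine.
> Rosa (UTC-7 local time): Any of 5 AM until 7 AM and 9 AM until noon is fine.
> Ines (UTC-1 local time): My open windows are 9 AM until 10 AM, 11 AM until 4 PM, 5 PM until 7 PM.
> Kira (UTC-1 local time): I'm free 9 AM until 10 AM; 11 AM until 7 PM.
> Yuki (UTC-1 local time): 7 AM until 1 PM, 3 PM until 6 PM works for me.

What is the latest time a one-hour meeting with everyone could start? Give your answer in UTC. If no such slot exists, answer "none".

Viktor in UTC: 09:00-11:00, 12:00-20:00 (add 7h to convert from UTC-7).
Alice in UTC: 10:00-20:00 (add 7h to convert from UTC-7).
Ana in UTC: 09:00-15:00, 17:00-20:00 (add 1h to convert from UTC-1).
Rosa in UTC: 12:00-14:00, 16:00-19:00 (add 7h to convert from UTC-7).
Ines in UTC: 10:00-11:00, 12:00-17:00, 18:00-20:00 (add 1h to convert from UTC-1).
Kira in UTC: 10:00-11:00, 12:00-20:00 (add 1h to convert from UTC-1).
Yuki in UTC: 08:00-14:00, 16:00-19:00 (add 1h to convert from UTC-1).
Viktor ∩ Alice: 10:00-11:00, 12:00-20:00.
Viktor ∩ Alice ∩ Ana: 10:00-11:00, 12:00-15:00, 17:00-20:00.
Viktor ∩ Alice ∩ Ana ∩ Rosa: 12:00-14:00, 17:00-19:00.
Viktor ∩ Alice ∩ Ana ∩ Rosa ∩ Ines: 12:00-14:00, 18:00-19:00.
Viktor ∩ Alice ∩ Ana ∩ Rosa ∩ Ines ∩ Kira: 12:00-14:00, 18:00-19:00.
Viktor ∩ Alice ∩ Ana ∩ Rosa ∩ Ines ∩ Kira ∩ Yuki: 12:00-14:00, 18:00-19:00.
So the common availability across everyone is 12:00-14:00, 18:00-19:00.
The last common window of at least 60 minutes is 18:00-19:00; a 60-minute meeting can start as late as 18:00 and still end by 19:00.

18:00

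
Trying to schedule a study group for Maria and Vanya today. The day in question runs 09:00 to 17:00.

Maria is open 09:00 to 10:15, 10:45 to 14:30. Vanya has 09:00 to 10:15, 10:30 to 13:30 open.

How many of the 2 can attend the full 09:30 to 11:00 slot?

nobody can make the full 09:30-11:00 slot — that's 0.

0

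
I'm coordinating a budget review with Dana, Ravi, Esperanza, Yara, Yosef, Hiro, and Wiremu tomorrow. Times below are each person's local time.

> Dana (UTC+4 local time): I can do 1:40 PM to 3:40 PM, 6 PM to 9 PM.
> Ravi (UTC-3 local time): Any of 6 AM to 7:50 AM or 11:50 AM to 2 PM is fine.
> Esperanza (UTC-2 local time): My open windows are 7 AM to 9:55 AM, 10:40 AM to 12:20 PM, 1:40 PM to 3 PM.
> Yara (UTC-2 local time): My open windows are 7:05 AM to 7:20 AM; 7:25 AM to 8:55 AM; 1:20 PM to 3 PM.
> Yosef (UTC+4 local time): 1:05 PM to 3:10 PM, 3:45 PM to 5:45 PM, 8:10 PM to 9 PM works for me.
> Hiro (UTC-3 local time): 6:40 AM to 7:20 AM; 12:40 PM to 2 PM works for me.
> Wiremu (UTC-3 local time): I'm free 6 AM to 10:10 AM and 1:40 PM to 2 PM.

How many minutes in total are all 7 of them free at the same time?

60

Dana in UTC: 09:40-11:40, 14:00-17:00 (subtract 4h to convert from UTC+4).
Ravi in UTC: 09:00-10:50, 14:50-17:00 (add 3h to convert from UTC-3).
Esperanza in UTC: 09:00-11:55, 12:40-14:20, 15:40-17:00 (add 2h to convert from UTC-2).
Yara in UTC: 09:05-09:20, 09:25-10:55, 15:20-17:00 (add 2h to convert from UTC-2).
Yosef in UTC: 09:05-11:10, 11:45-13:45, 16:10-17:00 (subtract 4h to convert from UTC+4).
Hiro in UTC: 09:40-10:20, 15:40-17:00 (add 3h to convert from UTC-3).
Wiremu in UTC: 09:00-13:10, 16:40-17:00 (add 3h to convert from UTC-3).
Dana ∩ Ravi: 09:40-10:50, 14:50-17:00.
Dana ∩ Ravi ∩ Esperanza: 09:40-10:50, 15:40-17:00.
Dana ∩ Ravi ∩ Esperanza ∩ Yara: 09:40-10:50, 15:40-17:00.
Dana ∩ Ravi ∩ Esperanza ∩ Yara ∩ Yosef: 09:40-10:50, 16:10-17:00.
Dana ∩ Ravi ∩ Esperanza ∩ Yara ∩ Yosef ∩ Hiro: 09:40-10:20, 16:10-17:00.
Dana ∩ Ravi ∩ Esperanza ∩ Yara ∩ Yosef ∩ Hiro ∩ Wiremu: 09:40-10:20, 16:40-17:00.
Summing the common windows: 40 + 20 = 60 minutes.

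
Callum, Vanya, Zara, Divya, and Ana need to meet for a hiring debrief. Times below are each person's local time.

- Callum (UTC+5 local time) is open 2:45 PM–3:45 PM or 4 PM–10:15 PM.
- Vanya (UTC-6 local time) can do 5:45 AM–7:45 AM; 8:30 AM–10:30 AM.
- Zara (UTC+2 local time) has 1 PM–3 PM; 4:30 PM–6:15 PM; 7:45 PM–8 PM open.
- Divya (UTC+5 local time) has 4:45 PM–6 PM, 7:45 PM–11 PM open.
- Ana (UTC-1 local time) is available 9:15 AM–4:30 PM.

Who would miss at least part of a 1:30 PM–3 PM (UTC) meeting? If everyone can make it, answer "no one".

Divya, Vanya, Zara

Callum in UTC: 09:45-10:45, 11:00-17:15 (subtract 5h to convert from UTC+5).
Vanya in UTC: 11:45-13:45, 14:30-16:30 (add 6h to convert from UTC-6).
Zara in UTC: 11:00-13:00, 14:30-16:15, 17:45-18:00 (subtract 2h to convert from UTC+2).
Divya in UTC: 11:45-13:00, 14:45-18:00 (subtract 5h to convert from UTC+5).
Ana in UTC: 10:15-17:30 (add 1h to convert from UTC-1).
Callum: free for 13:30-15:00. Vanya: not fully free for 13:30-15:00. Zara: not fully free for 13:30-15:00. Divya: not fully free for 13:30-15:00. Ana: free for 13:30-15:00.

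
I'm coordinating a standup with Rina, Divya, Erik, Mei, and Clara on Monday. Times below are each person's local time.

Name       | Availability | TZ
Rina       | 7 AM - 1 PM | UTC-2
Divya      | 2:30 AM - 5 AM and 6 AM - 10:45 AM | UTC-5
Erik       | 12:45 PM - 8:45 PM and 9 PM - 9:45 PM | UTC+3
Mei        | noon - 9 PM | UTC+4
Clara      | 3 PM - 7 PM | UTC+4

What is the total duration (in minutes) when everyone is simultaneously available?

240

Rina in UTC: 09:00-15:00 (add 2h to convert from UTC-2).
Divya in UTC: 07:30-10:00, 11:00-15:45 (add 5h to convert from UTC-5).
Erik in UTC: 09:45-17:45, 18:00-18:45 (subtract 3h to convert from UTC+3).
Mei in UTC: 08:00-17:00 (subtract 4h to convert from UTC+4).
Clara in UTC: 11:00-15:00 (subtract 4h to convert from UTC+4).
Rina ∩ Divya: 09:00-10:00, 11:00-15:00.
Rina ∩ Divya ∩ Erik: 09:45-10:00, 11:00-15:00.
Rina ∩ Divya ∩ Erik ∩ Mei: 09:45-10:00, 11:00-15:00.
Rina ∩ Divya ∩ Erik ∩ Mei ∩ Clara: 11:00-15:00.
So the common availability across everyone is 11:00-15:00.
That's a single block of 240 minutes.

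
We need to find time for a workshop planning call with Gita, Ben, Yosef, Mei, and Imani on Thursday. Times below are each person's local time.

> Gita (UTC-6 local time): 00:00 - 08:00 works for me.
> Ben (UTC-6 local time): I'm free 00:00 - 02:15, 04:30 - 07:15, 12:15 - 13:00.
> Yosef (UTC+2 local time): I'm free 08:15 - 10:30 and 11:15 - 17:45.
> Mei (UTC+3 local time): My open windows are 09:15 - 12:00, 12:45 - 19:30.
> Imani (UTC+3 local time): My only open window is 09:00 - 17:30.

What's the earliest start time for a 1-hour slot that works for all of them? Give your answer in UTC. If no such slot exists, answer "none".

Gita in UTC: 06:00-14:00 (add 6h to convert from UTC-6).
Ben in UTC: 06:00-08:15, 10:30-13:15, 18:15-19:00 (add 6h to convert from UTC-6).
Yosef in UTC: 06:15-08:30, 09:15-15:45 (subtract 2h to convert from UTC+2).
Mei in UTC: 06:15-09:00, 09:45-16:30 (subtract 3h to convert from UTC+3).
Imani in UTC: 06:00-14:30 (subtract 3h to convert from UTC+3).
Gita ∩ Ben: 06:00-08:15, 10:30-13:15.
Gita ∩ Ben ∩ Yosef: 06:15-08:15, 10:30-13:15.
Gita ∩ Ben ∩ Yosef ∩ Mei: 06:15-08:15, 10:30-13:15.
Gita ∩ Ben ∩ Yosef ∩ Mei ∩ Imani: 06:15-08:15, 10:30-13:15.
The first common window of at least 60 minutes is 06:15-08:15, so the earliest start is 06:15.

06:15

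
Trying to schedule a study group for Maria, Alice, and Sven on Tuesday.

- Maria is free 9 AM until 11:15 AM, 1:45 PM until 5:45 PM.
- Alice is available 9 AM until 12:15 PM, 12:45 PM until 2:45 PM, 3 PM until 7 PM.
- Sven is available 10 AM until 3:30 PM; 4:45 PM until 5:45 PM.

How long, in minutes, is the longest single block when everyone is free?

75

Maria ∩ Alice: 09:00-11:15, 13:45-14:45, 15:00-17:45.
Maria ∩ Alice ∩ Sven: 10:00-11:15, 13:45-14:45, 15:00-15:30, 16:45-17:45.
So the common availability across everyone is 10:00-11:15, 13:45-14:45, 15:00-15:30, 16:45-17:45.
The longest is 10:00-11:15 at 75 minutes.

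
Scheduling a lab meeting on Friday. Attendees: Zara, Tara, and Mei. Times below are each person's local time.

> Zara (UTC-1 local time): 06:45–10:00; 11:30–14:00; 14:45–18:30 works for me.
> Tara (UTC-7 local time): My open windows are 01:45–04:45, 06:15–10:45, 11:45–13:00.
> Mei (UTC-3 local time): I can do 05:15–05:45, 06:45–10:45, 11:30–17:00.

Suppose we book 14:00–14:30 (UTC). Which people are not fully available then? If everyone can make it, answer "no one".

Zara in UTC: 07:45-11:00, 12:30-15:00, 15:45-19:30 (add 1h to convert from UTC-1).
Tara in UTC: 08:45-11:45, 13:15-17:45, 18:45-20:00 (add 7h to convert from UTC-7).
Mei in UTC: 08:15-08:45, 09:45-13:45, 14:30-20:00 (add 3h to convert from UTC-3).
Zara: free for 14:00-14:30. Tara: free for 14:00-14:30. Mei: not fully free for 14:00-14:30.

Mei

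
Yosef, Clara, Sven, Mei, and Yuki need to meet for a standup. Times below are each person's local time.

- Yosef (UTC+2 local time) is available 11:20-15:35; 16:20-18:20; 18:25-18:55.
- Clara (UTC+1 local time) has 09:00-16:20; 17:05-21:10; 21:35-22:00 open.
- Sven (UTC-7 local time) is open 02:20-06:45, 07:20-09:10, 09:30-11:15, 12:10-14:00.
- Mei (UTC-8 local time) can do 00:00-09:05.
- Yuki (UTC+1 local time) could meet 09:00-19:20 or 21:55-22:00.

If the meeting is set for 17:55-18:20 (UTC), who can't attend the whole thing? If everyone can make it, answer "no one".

Yosef in UTC: 09:20-13:35, 14:20-16:20, 16:25-16:55 (subtract 2h to convert from UTC+2).
Clara in UTC: 08:00-15:20, 16:05-20:10, 20:35-21:00 (subtract 1h to convert from UTC+1).
Sven in UTC: 09:20-13:45, 14:20-16:10, 16:30-18:15, 19:10-21:00 (add 7h to convert from UTC-7).
Mei in UTC: 08:00-17:05 (add 8h to convert from UTC-8).
Yuki in UTC: 08:00-18:20, 20:55-21:00 (subtract 1h to convert from UTC+1).
Yosef: not fully free for 17:55-18:20. Clara: free for 17:55-18:20. Sven: not fully free for 17:55-18:20. Mei: not fully free for 17:55-18:20. Yuki: free for 17:55-18:20.

Mei, Sven, Yosef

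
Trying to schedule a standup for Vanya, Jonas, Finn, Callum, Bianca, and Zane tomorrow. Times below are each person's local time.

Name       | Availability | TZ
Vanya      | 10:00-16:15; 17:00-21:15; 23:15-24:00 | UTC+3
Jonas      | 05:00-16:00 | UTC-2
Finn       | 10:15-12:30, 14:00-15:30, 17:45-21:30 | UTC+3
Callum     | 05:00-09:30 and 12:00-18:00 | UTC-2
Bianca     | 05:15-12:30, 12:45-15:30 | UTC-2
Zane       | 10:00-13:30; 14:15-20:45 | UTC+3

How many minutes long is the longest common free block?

165

Vanya in UTC: 07:00-13:15, 14:00-18:15, 20:15-21:00 (subtract 3h to convert from UTC+3).
Jonas in UTC: 07:00-18:00 (add 2h to convert from UTC-2).
Finn in UTC: 07:15-09:30, 11:00-12:30, 14:45-18:30 (subtract 3h to convert from UTC+3).
Callum in UTC: 07:00-11:30, 14:00-20:00 (add 2h to convert from UTC-2).
Bianca in UTC: 07:15-14:30, 14:45-17:30 (add 2h to convert from UTC-2).
Zane in UTC: 07:00-10:30, 11:15-17:45 (subtract 3h to convert from UTC+3).
Vanya ∩ Jonas: 07:00-13:15, 14:00-18:00.
Vanya ∩ Jonas ∩ Finn: 07:15-09:30, 11:00-12:30, 14:45-18:00.
Vanya ∩ Jonas ∩ Finn ∩ Callum: 07:15-09:30, 11:00-11:30, 14:45-18:00.
Vanya ∩ Jonas ∩ Finn ∩ Callum ∩ Bianca: 07:15-09:30, 11:00-11:30, 14:45-17:30.
Vanya ∩ Jonas ∩ Finn ∩ Callum ∩ Bianca ∩ Zane: 07:15-09:30, 11:15-11:30, 14:45-17:30.
Those are the intersection windows.
The longest is 14:45-17:30 at 165 minutes.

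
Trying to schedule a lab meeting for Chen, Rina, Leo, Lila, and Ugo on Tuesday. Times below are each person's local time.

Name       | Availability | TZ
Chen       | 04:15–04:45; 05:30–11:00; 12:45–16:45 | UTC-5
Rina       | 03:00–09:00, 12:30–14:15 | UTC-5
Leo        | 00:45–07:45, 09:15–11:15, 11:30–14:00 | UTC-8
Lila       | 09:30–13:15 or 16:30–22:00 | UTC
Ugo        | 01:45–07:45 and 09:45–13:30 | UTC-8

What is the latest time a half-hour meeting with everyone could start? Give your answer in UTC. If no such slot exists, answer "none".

18:45

Chen in UTC: 09:15-09:45, 10:30-16:00, 17:45-21:45 (add 5h to convert from UTC-5).
Rina in UTC: 08:00-14:00, 17:30-19:15 (add 5h to convert from UTC-5).
Leo in UTC: 08:45-15:45, 17:15-19:15, 19:30-22:00 (add 8h to convert from UTC-8).
Lila in UTC: 09:30-13:15, 16:30-22:00.
Ugo in UTC: 09:45-15:45, 17:45-21:30 (add 8h to convert from UTC-8).
Chen ∩ Rina: 09:15-09:45, 10:30-14:00, 17:45-19:15.
Chen ∩ Rina ∩ Leo: 09:15-09:45, 10:30-14:00, 17:45-19:15.
Chen ∩ Rina ∩ Leo ∩ Lila: 09:30-09:45, 10:30-13:15, 17:45-19:15.
Chen ∩ Rina ∩ Leo ∩ Lila ∩ Ugo: 10:30-13:15, 17:45-19:15.
The last common window of at least 30 minutes is 17:45-19:15; a 30-minute meeting can start as late as 18:45 and still end by 19:15.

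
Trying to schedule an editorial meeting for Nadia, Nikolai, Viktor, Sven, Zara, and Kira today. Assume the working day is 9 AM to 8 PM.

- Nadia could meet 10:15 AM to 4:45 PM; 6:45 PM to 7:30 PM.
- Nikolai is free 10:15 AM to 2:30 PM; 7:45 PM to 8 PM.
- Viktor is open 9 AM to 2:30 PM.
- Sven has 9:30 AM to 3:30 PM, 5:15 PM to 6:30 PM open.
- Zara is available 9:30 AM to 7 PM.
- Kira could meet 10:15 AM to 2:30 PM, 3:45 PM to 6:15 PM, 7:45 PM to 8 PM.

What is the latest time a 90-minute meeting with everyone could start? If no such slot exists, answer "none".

13:00

Nadia ∩ Nikolai: 10:15-14:30.
Nadia ∩ Nikolai ∩ Viktor: 10:15-14:30.
Nadia ∩ Nikolai ∩ Viktor ∩ Sven: 10:15-14:30.
Nadia ∩ Nikolai ∩ Viktor ∩ Sven ∩ Zara: 10:15-14:30.
Nadia ∩ Nikolai ∩ Viktor ∩ Sven ∩ Zara ∩ Kira: 10:15-14:30.
The last common window of at least 90 minutes is 10:15-14:30; a 90-minute meeting can start as late as 13:00 and still end by 14:30.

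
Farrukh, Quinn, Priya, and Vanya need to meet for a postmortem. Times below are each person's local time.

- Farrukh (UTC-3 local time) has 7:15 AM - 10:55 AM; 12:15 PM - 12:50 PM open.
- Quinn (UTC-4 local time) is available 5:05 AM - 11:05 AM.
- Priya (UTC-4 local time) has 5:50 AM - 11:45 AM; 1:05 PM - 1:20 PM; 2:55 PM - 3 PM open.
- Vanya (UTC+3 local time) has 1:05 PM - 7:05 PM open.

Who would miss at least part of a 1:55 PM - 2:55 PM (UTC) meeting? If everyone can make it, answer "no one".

Farrukh

Farrukh in UTC: 10:15-13:55, 15:15-15:50 (add 3h to convert from UTC-3).
Quinn in UTC: 09:05-15:05 (add 4h to convert from UTC-4).
Priya in UTC: 09:50-15:45, 17:05-17:20, 18:55-19:00 (add 4h to convert from UTC-4).
Vanya in UTC: 10:05-16:05 (subtract 3h to convert from UTC+3).
Farrukh: not fully free for 13:55-14:55. Quinn: free for 13:55-14:55. Priya: free for 13:55-14:55. Vanya: free for 13:55-14:55.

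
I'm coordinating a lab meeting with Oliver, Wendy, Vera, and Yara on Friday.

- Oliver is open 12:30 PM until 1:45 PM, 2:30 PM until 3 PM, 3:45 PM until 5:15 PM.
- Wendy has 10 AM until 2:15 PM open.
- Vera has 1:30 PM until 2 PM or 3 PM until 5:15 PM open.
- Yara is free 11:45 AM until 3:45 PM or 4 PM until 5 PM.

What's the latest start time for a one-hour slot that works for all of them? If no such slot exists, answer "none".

Oliver ∩ Wendy: 12:30-13:45.
Oliver ∩ Wendy ∩ Vera: 13:30-13:45.
Oliver ∩ Wendy ∩ Vera ∩ Yara: 13:30-13:45.
No common window is at least 60 minutes long.

none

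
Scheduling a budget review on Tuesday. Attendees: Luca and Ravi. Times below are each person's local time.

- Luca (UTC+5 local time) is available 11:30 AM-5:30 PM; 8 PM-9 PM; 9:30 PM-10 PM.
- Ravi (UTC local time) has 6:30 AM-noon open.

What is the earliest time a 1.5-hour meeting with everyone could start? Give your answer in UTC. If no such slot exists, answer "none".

Luca in UTC: 06:30-12:30, 15:00-16:00, 16:30-17:00 (subtract 5h to convert from UTC+5).
Ravi in UTC: 06:30-12:00.
Luca ∩ Ravi: 06:30-12:00.
The first common window of at least 90 minutes is 06:30-12:00, so the earliest start is 06:30.

06:30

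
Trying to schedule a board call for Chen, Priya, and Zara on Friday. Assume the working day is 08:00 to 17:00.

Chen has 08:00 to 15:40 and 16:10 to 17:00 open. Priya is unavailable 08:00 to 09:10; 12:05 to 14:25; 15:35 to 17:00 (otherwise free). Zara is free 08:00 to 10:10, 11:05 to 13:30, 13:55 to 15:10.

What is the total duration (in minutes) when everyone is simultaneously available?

165

Chen free: 08:00-15:40, 16:10-17:00.
Priya free: 09:10-12:05, 14:25-15:35 (invert busy blocks within the working day).
Zara free: 08:00-10:10, 11:05-13:30, 13:55-15:10.
Chen ∩ Priya: 09:10-12:05, 14:25-15:35.
Chen ∩ Priya ∩ Zara: 09:10-10:10, 11:05-12:05, 14:25-15:10.
Summing the common windows: 60 + 60 + 45 = 165 minutes.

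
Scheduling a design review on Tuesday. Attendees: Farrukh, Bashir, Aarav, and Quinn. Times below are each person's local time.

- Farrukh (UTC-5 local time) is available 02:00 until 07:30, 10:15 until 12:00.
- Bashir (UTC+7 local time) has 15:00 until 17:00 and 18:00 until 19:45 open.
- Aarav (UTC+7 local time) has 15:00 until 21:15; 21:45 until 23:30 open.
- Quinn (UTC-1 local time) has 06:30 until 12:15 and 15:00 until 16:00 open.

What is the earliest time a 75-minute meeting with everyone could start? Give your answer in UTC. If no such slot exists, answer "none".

08:00

Farrukh in UTC: 07:00-12:30, 15:15-17:00 (add 5h to convert from UTC-5).
Bashir in UTC: 08:00-10:00, 11:00-12:45 (subtract 7h to convert from UTC+7).
Aarav in UTC: 08:00-14:15, 14:45-16:30 (subtract 7h to convert from UTC+7).
Quinn in UTC: 07:30-13:15, 16:00-17:00 (add 1h to convert from UTC-1).
Farrukh ∩ Bashir: 08:00-10:00, 11:00-12:30.
Farrukh ∩ Bashir ∩ Aarav: 08:00-10:00, 11:00-12:30.
Farrukh ∩ Bashir ∩ Aarav ∩ Quinn: 08:00-10:00, 11:00-12:30.
So the common availability across everyone is 08:00-10:00, 11:00-12:30.
The first common window of at least 75 minutes is 08:00-10:00, so the earliest start is 08:00.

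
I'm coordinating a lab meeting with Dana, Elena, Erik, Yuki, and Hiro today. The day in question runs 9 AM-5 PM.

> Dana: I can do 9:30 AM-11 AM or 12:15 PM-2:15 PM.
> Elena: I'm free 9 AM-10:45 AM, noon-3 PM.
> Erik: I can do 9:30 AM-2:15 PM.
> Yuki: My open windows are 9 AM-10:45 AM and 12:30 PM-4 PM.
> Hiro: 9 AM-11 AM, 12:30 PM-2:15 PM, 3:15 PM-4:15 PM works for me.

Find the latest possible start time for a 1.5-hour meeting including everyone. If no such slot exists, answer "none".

12:45

Dana ∩ Elena: 09:30-10:45, 12:15-14:15.
Dana ∩ Elena ∩ Erik: 09:30-10:45, 12:15-14:15.
Dana ∩ Elena ∩ Erik ∩ Yuki: 09:30-10:45, 12:30-14:15.
Dana ∩ Elena ∩ Erik ∩ Yuki ∩ Hiro: 09:30-10:45, 12:30-14:15.
The last common window of at least 90 minutes is 12:30-14:15; a 90-minute meeting can start as late as 12:45 and still end by 14:15.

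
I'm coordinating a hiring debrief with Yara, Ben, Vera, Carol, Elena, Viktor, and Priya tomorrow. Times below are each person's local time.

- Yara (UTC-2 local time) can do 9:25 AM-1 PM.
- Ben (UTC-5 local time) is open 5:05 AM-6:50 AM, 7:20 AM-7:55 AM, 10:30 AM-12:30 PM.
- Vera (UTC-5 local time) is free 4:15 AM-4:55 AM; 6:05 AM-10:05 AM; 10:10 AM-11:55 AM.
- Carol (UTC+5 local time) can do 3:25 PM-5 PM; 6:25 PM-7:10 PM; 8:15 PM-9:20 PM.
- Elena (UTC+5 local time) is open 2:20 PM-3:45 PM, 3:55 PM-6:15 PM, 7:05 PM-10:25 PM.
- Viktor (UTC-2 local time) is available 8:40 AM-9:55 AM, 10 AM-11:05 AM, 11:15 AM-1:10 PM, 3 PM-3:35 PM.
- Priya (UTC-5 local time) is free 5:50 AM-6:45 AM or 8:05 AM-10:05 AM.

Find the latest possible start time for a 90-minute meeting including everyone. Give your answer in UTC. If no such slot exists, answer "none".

none

Yara in UTC: 11:25-15:00 (add 2h to convert from UTC-2).
Ben in UTC: 10:05-11:50, 12:20-12:55, 15:30-17:30 (add 5h to convert from UTC-5).
Vera in UTC: 09:15-09:55, 11:05-15:05, 15:10-16:55 (add 5h to convert from UTC-5).
Carol in UTC: 10:25-12:00, 13:25-14:10, 15:15-16:20 (subtract 5h to convert from UTC+5).
Elena in UTC: 09:20-10:45, 10:55-13:15, 14:05-17:25 (subtract 5h to convert from UTC+5).
Viktor in UTC: 10:40-11:55, 12:00-13:05, 13:15-15:10, 17:00-17:35 (add 2h to convert from UTC-2).
Priya in UTC: 10:50-11:45, 13:05-15:05 (add 5h to convert from UTC-5).
Yara ∩ Ben: 11:25-11:50, 12:20-12:55.
Yara ∩ Ben ∩ Vera: 11:25-11:50, 12:20-12:55.
Yara ∩ Ben ∩ Vera ∩ Carol: 11:25-11:50.
Yara ∩ Ben ∩ Vera ∩ Carol ∩ Elena: 11:25-11:50.
Yara ∩ Ben ∩ Vera ∩ Carol ∩ Elena ∩ Viktor: 11:25-11:50.
Yara ∩ Ben ∩ Vera ∩ Carol ∩ Elena ∩ Viktor ∩ Priya: 11:25-11:45.
No common window is at least 90 minutes long.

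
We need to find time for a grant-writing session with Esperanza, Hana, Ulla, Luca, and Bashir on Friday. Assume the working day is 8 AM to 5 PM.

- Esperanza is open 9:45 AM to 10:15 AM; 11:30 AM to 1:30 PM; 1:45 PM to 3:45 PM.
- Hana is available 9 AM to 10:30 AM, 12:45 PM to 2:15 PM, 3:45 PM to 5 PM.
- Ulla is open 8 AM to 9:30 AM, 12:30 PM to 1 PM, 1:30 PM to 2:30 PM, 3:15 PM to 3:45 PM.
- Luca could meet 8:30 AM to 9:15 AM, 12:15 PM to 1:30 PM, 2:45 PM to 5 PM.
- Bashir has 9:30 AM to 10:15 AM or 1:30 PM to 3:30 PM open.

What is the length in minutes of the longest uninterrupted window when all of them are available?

0

Esperanza ∩ Hana: 09:45-10:15, 12:45-13:30, 13:45-14:15.
Esperanza ∩ Hana ∩ Ulla: 12:45-13:00, 13:45-14:15.
Esperanza ∩ Hana ∩ Ulla ∩ Luca: 12:45-13:00.
Esperanza ∩ Hana ∩ Ulla ∩ Luca ∩ Bashir: ∅.
There is no time when everyone is free.
No common window exists, so the longest block is 0 minutes.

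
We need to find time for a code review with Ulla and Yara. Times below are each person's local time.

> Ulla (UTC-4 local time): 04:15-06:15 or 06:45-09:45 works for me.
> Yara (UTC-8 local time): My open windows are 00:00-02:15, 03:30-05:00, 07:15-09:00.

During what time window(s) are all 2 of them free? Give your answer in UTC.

Ulla in UTC: 08:15-10:15, 10:45-13:45 (add 4h to convert from UTC-4).
Yara in UTC: 08:00-10:15, 11:30-13:00, 15:15-17:00 (add 8h to convert from UTC-8).
Ulla ∩ Yara: 08:15-10:15, 11:30-13:00.

08:15-10:15, 11:30-13:00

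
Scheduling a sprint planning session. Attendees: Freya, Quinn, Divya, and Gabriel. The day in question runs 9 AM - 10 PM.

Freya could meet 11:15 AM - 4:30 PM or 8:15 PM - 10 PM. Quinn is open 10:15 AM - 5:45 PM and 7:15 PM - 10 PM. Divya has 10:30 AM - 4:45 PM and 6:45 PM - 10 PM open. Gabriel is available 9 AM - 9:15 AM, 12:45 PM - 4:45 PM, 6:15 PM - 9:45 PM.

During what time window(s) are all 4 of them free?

12:45-16:30, 20:15-21:45

Freya ∩ Quinn: 11:15-16:30, 20:15-22:00.
Freya ∩ Quinn ∩ Divya: 11:15-16:30, 20:15-22:00.
Freya ∩ Quinn ∩ Divya ∩ Gabriel: 12:45-16:30, 20:15-21:45.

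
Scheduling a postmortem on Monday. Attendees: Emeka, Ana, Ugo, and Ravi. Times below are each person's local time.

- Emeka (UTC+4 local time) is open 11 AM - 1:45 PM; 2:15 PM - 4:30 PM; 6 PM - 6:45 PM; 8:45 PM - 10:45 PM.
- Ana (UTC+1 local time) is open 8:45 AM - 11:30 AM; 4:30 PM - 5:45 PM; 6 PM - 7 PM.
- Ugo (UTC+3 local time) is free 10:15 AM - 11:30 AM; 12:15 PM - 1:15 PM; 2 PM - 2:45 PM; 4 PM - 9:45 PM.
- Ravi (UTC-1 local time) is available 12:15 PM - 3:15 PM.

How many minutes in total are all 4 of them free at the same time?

Emeka in UTC: 07:00-09:45, 10:15-12:30, 14:00-14:45, 16:45-18:45 (subtract 4h to convert from UTC+4).
Ana in UTC: 07:45-10:30, 15:30-16:45, 17:00-18:00 (subtract 1h to convert from UTC+1).
Ugo in UTC: 07:15-08:30, 09:15-10:15, 11:00-11:45, 13:00-18:45 (subtract 3h to convert from UTC+3).
Ravi in UTC: 13:15-16:15 (add 1h to convert from UTC-1).
Emeka ∩ Ana: 07:45-09:45, 10:15-10:30, 17:00-18:00.
Emeka ∩ Ana ∩ Ugo: 07:45-08:30, 09:15-09:45, 17:00-18:00.
Emeka ∩ Ana ∩ Ugo ∩ Ravi: ∅.
There is no time when everyone is free.
There is no common window, so the total is 0 minutes.

0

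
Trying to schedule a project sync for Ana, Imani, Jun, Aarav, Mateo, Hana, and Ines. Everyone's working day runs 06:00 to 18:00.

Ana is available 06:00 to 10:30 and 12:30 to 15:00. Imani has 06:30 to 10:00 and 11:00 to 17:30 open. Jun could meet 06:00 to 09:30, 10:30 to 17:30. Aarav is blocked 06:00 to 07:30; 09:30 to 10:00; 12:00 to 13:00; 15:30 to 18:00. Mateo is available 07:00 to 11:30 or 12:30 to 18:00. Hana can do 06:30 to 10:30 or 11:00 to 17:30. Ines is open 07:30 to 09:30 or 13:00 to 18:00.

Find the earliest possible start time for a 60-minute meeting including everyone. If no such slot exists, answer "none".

Ana free: 06:00-10:30, 12:30-15:00.
Imani free: 06:30-10:00, 11:00-17:30.
Jun free: 06:00-09:30, 10:30-17:30.
Aarav free: 07:30-09:30, 10:00-12:00, 13:00-15:30 (invert busy blocks within the working day).
Mateo free: 07:00-11:30, 12:30-18:00.
Hana free: 06:30-10:30, 11:00-17:30.
Ines free: 07:30-09:30, 13:00-18:00.
Ana ∩ Imani: 06:30-10:00, 12:30-15:00.
Ana ∩ Imani ∩ Jun: 06:30-09:30, 12:30-15:00.
Ana ∩ Imani ∩ Jun ∩ Aarav: 07:30-09:30, 13:00-15:00.
Ana ∩ Imani ∩ Jun ∩ Aarav ∩ Mateo: 07:30-09:30, 13:00-15:00.
Ana ∩ Imani ∩ Jun ∩ Aarav ∩ Mateo ∩ Hana: 07:30-09:30, 13:00-15:00.
Ana ∩ Imani ∩ Jun ∩ Aarav ∩ Mateo ∩ Hana ∩ Ines: 07:30-09:30, 13:00-15:00.
The first common window of at least 60 minutes is 07:30-09:30, so the earliest start is 07:30.

07:30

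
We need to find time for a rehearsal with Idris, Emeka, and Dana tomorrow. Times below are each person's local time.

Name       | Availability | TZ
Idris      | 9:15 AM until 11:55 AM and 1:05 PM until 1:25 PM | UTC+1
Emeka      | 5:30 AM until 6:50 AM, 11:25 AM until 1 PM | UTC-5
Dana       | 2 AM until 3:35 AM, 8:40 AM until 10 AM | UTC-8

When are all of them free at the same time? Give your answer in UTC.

10:30-10:55

Idris in UTC: 08:15-10:55, 12:05-12:25 (subtract 1h to convert from UTC+1).
Emeka in UTC: 10:30-11:50, 16:25-18:00 (add 5h to convert from UTC-5).
Dana in UTC: 10:00-11:35, 16:40-18:00 (add 8h to convert from UTC-8).
Idris ∩ Emeka: 10:30-10:55.
Idris ∩ Emeka ∩ Dana: 10:30-10:55.
So the common availability across everyone is 10:30-10:55.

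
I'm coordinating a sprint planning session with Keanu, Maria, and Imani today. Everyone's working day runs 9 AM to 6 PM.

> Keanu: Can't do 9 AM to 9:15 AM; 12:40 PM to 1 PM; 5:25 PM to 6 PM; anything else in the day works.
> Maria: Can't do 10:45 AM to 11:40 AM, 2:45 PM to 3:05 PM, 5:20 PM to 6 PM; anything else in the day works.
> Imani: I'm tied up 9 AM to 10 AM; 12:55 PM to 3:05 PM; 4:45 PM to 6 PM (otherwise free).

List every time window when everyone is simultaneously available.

10:00-10:45, 11:40-12:40, 15:05-16:45

Keanu free: 09:15-12:40, 13:00-17:25 (invert busy blocks within the working day).
Maria free: 09:00-10:45, 11:40-14:45, 15:05-17:20 (invert busy blocks within the working day).
Imani free: 10:00-12:55, 15:05-16:45 (invert busy blocks within the working day).
Keanu ∩ Maria: 09:15-10:45, 11:40-12:40, 13:00-14:45, 15:05-17:20.
Keanu ∩ Maria ∩ Imani: 10:00-10:45, 11:40-12:40, 15:05-16:45.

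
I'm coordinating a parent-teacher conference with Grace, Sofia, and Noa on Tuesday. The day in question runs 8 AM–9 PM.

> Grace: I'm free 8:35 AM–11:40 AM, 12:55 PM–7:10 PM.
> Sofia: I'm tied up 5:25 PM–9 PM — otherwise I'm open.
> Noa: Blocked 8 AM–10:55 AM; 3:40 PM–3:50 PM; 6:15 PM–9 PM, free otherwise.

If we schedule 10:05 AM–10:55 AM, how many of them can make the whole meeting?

2

Grace free: 08:35-11:40, 12:55-19:10.
Sofia free: 08:00-17:25 (invert busy blocks within the working day).
Noa free: 10:55-15:40, 15:50-18:15 (invert busy blocks within the working day).
Grace and Sofia can make the full 10:05-10:55 slot — that's 2.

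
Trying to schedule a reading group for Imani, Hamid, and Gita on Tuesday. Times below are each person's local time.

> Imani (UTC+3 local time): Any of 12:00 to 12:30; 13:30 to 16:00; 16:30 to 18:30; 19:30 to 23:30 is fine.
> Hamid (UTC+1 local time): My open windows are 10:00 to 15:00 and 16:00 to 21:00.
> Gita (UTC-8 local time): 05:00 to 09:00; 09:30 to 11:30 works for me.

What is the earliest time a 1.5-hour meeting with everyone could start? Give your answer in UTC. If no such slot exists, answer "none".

Imani in UTC: 09:00-09:30, 10:30-13:00, 13:30-15:30, 16:30-20:30 (subtract 3h to convert from UTC+3).
Hamid in UTC: 09:00-14:00, 15:00-20:00 (subtract 1h to convert from UTC+1).
Gita in UTC: 13:00-17:00, 17:30-19:30 (add 8h to convert from UTC-8).
Imani ∩ Hamid: 09:00-09:30, 10:30-13:00, 13:30-14:00, 15:00-15:30, 16:30-20:00.
Imani ∩ Hamid ∩ Gita: 13:30-14:00, 15:00-15:30, 16:30-17:00, 17:30-19:30.
The first common window of at least 90 minutes is 17:30-19:30, so the earliest start is 17:30.

17:30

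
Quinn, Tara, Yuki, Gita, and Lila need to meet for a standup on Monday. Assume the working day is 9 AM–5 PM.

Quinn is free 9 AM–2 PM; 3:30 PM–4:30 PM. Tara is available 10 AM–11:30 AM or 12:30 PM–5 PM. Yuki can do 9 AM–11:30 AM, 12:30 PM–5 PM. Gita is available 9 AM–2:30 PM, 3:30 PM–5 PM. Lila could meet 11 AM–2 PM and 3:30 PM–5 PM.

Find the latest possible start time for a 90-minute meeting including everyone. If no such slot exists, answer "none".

12:30

Quinn ∩ Tara: 10:00-11:30, 12:30-14:00, 15:30-16:30.
Quinn ∩ Tara ∩ Yuki: 10:00-11:30, 12:30-14:00, 15:30-16:30.
Quinn ∩ Tara ∩ Yuki ∩ Gita: 10:00-11:30, 12:30-14:00, 15:30-16:30.
Quinn ∩ Tara ∩ Yuki ∩ Gita ∩ Lila: 11:00-11:30, 12:30-14:00, 15:30-16:30.
The last common window of at least 90 minutes is 12:30-14:00; a 90-minute meeting can start as late as 12:30 and still end by 14:00.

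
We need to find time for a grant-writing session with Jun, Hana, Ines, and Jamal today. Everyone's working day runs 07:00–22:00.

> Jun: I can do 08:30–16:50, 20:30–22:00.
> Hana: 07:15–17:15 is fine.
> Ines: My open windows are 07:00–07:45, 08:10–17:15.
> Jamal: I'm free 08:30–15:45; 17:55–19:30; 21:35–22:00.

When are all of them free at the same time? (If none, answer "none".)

Jun ∩ Hana: 08:30-16:50.
Jun ∩ Hana ∩ Ines: 08:30-16:50.
Jun ∩ Hana ∩ Ines ∩ Jamal: 08:30-15:45.
So the common availability across everyone is 08:30-15:45.

08:30-15:45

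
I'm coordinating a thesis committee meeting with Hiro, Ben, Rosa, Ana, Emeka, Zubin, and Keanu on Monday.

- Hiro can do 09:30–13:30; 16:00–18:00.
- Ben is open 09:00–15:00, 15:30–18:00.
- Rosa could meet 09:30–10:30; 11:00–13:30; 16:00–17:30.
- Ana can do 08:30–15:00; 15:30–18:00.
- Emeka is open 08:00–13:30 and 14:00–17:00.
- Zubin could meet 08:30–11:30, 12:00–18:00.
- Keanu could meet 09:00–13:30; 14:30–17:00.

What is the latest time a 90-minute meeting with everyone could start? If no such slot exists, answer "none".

Hiro ∩ Ben: 09:30-13:30, 16:00-18:00.
Hiro ∩ Ben ∩ Rosa: 09:30-10:30, 11:00-13:30, 16:00-17:30.
Hiro ∩ Ben ∩ Rosa ∩ Ana: 09:30-10:30, 11:00-13:30, 16:00-17:30.
Hiro ∩ Ben ∩ Rosa ∩ Ana ∩ Emeka: 09:30-10:30, 11:00-13:30, 16:00-17:00.
Hiro ∩ Ben ∩ Rosa ∩ Ana ∩ Emeka ∩ Zubin: 09:30-10:30, 11:00-11:30, 12:00-13:30, 16:00-17:00.
Hiro ∩ Ben ∩ Rosa ∩ Ana ∩ Emeka ∩ Zubin ∩ Keanu: 09:30-10:30, 11:00-11:30, 12:00-13:30, 16:00-17:00.
Those are the intersection windows.
The last common window of at least 90 minutes is 12:00-13:30; a 90-minute meeting can start as late as 12:00 and still end by 13:30.

12:00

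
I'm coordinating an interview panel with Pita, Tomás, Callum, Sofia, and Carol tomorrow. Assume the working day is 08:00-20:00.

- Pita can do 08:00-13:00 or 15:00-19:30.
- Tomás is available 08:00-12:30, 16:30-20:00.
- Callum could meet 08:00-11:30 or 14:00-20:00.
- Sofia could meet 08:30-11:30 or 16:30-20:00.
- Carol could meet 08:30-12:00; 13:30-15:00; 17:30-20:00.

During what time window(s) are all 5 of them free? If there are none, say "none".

Pita ∩ Tomás: 08:00-12:30, 16:30-19:30.
Pita ∩ Tomás ∩ Callum: 08:00-11:30, 16:30-19:30.
Pita ∩ Tomás ∩ Callum ∩ Sofia: 08:30-11:30, 16:30-19:30.
Pita ∩ Tomás ∩ Callum ∩ Sofia ∩ Carol: 08:30-11:30, 17:30-19:30.

08:30-11:30, 17:30-19:30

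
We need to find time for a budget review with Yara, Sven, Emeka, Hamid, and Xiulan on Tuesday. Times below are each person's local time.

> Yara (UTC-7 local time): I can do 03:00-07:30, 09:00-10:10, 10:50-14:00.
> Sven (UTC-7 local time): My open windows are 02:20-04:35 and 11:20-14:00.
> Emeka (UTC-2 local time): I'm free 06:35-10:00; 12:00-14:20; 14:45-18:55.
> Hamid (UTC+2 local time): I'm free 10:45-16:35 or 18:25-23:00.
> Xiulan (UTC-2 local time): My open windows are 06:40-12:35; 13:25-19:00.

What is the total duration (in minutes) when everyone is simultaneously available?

250

Yara in UTC: 10:00-14:30, 16:00-17:10, 17:50-21:00 (add 7h to convert from UTC-7).
Sven in UTC: 09:20-11:35, 18:20-21:00 (add 7h to convert from UTC-7).
Emeka in UTC: 08:35-12:00, 14:00-16:20, 16:45-20:55 (add 2h to convert from UTC-2).
Hamid in UTC: 08:45-14:35, 16:25-21:00 (subtract 2h to convert from UTC+2).
Xiulan in UTC: 08:40-14:35, 15:25-21:00 (add 2h to convert from UTC-2).
Yara ∩ Sven: 10:00-11:35, 18:20-21:00.
Yara ∩ Sven ∩ Emeka: 10:00-11:35, 18:20-20:55.
Yara ∩ Sven ∩ Emeka ∩ Hamid: 10:00-11:35, 18:20-20:55.
Yara ∩ Sven ∩ Emeka ∩ Hamid ∩ Xiulan: 10:00-11:35, 18:20-20:55.
So the common availability across everyone is 10:00-11:35, 18:20-20:55.
Summing the common windows: 95 + 155 = 250 minutes.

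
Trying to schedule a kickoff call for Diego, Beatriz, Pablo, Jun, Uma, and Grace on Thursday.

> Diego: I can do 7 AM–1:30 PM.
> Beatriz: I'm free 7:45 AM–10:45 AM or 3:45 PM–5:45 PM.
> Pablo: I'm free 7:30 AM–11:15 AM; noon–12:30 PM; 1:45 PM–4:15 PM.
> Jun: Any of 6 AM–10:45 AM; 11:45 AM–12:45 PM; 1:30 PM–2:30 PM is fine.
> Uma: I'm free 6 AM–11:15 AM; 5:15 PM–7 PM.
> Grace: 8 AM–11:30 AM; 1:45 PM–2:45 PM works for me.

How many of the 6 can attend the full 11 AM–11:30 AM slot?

Diego and Grace can make the full 11:00-11:30 slot — that's 2.

2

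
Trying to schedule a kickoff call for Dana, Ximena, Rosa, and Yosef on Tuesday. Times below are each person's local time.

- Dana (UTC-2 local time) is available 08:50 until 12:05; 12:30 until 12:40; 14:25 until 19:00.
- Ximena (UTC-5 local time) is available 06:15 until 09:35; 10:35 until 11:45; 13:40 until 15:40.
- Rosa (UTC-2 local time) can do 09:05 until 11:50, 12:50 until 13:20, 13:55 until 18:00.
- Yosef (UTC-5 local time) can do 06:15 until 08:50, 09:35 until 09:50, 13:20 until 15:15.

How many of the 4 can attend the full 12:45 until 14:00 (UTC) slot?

2

Dana in UTC: 10:50-14:05, 14:30-14:40, 16:25-21:00 (add 2h to convert from UTC-2).
Ximena in UTC: 11:15-14:35, 15:35-16:45, 18:40-20:40 (add 5h to convert from UTC-5).
Rosa in UTC: 11:05-13:50, 14:50-15:20, 15:55-20:00 (add 2h to convert from UTC-2).
Yosef in UTC: 11:15-13:50, 14:35-14:50, 18:20-20:15 (add 5h to convert from UTC-5).
Dana and Ximena can make the full 12:45-14:00 slot — that's 2.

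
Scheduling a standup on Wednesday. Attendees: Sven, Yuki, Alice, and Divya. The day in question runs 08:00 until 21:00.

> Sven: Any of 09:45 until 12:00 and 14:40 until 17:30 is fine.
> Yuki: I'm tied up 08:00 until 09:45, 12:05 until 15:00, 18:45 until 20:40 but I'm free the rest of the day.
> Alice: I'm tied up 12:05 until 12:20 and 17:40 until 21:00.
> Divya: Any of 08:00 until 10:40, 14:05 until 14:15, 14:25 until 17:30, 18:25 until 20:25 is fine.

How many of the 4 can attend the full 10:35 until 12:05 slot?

2

Sven free: 09:45-12:00, 14:40-17:30.
Yuki free: 09:45-12:05, 15:00-18:45, 20:40-21:00 (invert busy blocks within the working day).
Alice free: 08:00-12:05, 12:20-17:40 (invert busy blocks within the working day).
Divya free: 08:00-10:40, 14:05-14:15, 14:25-17:30, 18:25-20:25.
Yuki and Alice can make the full 10:35-12:05 slot — that's 2.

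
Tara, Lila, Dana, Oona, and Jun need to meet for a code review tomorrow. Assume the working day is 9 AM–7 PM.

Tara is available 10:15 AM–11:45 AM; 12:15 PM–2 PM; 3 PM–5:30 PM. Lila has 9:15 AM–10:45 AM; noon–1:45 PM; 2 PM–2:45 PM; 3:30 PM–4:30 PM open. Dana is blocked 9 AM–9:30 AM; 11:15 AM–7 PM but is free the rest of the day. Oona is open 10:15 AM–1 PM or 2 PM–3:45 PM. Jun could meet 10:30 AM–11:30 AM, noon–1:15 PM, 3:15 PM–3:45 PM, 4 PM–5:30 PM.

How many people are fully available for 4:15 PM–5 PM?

Tara free: 10:15-11:45, 12:15-14:00, 15:00-17:30.
Lila free: 09:15-10:45, 12:00-13:45, 14:00-14:45, 15:30-16:30.
Dana free: 09:30-11:15 (invert busy blocks within the working day).
Oona free: 10:15-13:00, 14:00-15:45.
Jun free: 10:30-11:30, 12:00-13:15, 15:15-15:45, 16:00-17:30.
Tara and Jun can make the full 16:15-17:00 slot — that's 2.

2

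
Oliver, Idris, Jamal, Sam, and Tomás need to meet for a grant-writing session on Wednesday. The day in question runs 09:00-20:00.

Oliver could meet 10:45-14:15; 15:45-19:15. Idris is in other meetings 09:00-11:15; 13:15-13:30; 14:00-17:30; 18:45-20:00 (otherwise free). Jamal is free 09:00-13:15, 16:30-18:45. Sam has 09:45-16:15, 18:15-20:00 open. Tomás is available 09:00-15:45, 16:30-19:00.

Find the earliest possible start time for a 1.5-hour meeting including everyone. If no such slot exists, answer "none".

11:15

Oliver free: 10:45-14:15, 15:45-19:15.
Idris free: 11:15-13:15, 13:30-14:00, 17:30-18:45 (invert busy blocks within the working day).
Jamal free: 09:00-13:15, 16:30-18:45.
Sam free: 09:45-16:15, 18:15-20:00.
Tomás free: 09:00-15:45, 16:30-19:00.
Oliver ∩ Idris: 11:15-13:15, 13:30-14:00, 17:30-18:45.
Oliver ∩ Idris ∩ Jamal: 11:15-13:15, 17:30-18:45.
Oliver ∩ Idris ∩ Jamal ∩ Sam: 11:15-13:15, 18:15-18:45.
Oliver ∩ Idris ∩ Jamal ∩ Sam ∩ Tomás: 11:15-13:15, 18:15-18:45.
The first common window of at least 90 minutes is 11:15-13:15, so the earliest start is 11:15.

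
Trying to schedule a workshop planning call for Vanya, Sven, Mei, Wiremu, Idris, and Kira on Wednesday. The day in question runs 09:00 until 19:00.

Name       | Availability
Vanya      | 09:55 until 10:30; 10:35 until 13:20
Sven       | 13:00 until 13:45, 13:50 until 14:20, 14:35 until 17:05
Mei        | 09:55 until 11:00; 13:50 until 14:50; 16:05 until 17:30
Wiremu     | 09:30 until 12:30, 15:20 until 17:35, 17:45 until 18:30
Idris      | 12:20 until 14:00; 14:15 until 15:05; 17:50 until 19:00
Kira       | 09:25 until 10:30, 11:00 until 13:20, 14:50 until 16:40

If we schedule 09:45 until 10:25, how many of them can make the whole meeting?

2

Wiremu and Kira can make the full 09:45-10:25 slot — that's 2.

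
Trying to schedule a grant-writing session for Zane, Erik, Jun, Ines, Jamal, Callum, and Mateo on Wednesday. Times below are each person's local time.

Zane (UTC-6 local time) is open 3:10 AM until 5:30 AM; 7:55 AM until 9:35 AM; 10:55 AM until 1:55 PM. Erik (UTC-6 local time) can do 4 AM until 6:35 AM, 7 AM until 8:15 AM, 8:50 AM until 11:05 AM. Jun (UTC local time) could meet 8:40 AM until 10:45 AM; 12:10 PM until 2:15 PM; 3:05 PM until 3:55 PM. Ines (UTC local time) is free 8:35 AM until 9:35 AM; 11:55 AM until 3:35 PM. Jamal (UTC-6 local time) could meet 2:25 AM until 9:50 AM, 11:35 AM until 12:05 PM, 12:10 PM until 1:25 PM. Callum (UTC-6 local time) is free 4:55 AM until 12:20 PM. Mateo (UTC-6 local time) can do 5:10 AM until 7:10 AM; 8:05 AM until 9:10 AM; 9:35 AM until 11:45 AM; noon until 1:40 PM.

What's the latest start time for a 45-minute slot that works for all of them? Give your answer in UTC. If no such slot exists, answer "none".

none

Zane in UTC: 09:10-11:30, 13:55-15:35, 16:55-19:55 (add 6h to convert from UTC-6).
Erik in UTC: 10:00-12:35, 13:00-14:15, 14:50-17:05 (add 6h to convert from UTC-6).
Jun in UTC: 08:40-10:45, 12:10-14:15, 15:05-15:55.
Ines in UTC: 08:35-09:35, 11:55-15:35.
Jamal in UTC: 08:25-15:50, 17:35-18:05, 18:10-19:25 (add 6h to convert from UTC-6).
Callum in UTC: 10:55-18:20 (add 6h to convert from UTC-6).
Mateo in UTC: 11:10-13:10, 14:05-15:10, 15:35-17:45, 18:00-19:40 (add 6h to convert from UTC-6).
Zane ∩ Erik: 10:00-11:30, 13:55-14:15, 14:50-15:35, 16:55-17:05.
Zane ∩ Erik ∩ Jun: 10:00-10:45, 13:55-14:15, 15:05-15:35.
Zane ∩ Erik ∩ Jun ∩ Ines: 13:55-14:15, 15:05-15:35.
Zane ∩ Erik ∩ Jun ∩ Ines ∩ Jamal: 13:55-14:15, 15:05-15:35.
Zane ∩ Erik ∩ Jun ∩ Ines ∩ Jamal ∩ Callum: 13:55-14:15, 15:05-15:35.
Zane ∩ Erik ∩ Jun ∩ Ines ∩ Jamal ∩ Callum ∩ Mateo: 14:05-14:15, 15:05-15:10.
So the common availability across everyone is 14:05-14:15, 15:05-15:10.
No common window is at least 45 minutes long.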